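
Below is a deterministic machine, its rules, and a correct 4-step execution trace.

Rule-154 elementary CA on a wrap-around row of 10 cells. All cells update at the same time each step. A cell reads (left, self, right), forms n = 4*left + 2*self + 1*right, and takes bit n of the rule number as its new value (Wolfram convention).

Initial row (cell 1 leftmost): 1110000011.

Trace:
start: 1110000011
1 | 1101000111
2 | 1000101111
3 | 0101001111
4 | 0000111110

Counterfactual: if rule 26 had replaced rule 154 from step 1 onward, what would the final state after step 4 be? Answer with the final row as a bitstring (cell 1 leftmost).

1010010101

(re-executing steps 1..4 under rule 26; state before step 1: 1110000011)
1 | 0001000110
2 | 0010101101
3 | 1100001000
4 | 1010010101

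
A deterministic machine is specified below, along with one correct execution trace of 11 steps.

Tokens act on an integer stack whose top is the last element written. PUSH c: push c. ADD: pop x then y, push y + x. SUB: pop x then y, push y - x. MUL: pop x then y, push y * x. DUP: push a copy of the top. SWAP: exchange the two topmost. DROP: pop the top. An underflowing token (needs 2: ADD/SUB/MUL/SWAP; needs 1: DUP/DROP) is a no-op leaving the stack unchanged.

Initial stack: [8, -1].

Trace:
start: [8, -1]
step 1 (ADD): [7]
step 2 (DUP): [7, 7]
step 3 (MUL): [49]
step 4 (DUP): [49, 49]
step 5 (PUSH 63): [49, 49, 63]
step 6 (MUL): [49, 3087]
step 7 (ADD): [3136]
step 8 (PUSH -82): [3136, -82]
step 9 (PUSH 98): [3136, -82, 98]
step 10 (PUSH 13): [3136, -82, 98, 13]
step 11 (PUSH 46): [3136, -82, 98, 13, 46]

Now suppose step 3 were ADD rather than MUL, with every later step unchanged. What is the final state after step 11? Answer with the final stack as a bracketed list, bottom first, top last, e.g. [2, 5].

(re-executing from step 3 with the substitution; state before step 3: [7, 7])
step 3 (ADD): [14]
step 4 (DUP): [14, 14]
step 5 (PUSH 63): [14, 14, 63]
step 6 (MUL): [14, 882]
step 7 (ADD): [896]
step 8 (PUSH -82): [896, -82]
step 9 (PUSH 98): [896, -82, 98]
step 10 (PUSH 13): [896, -82, 98, 13]
step 11 (PUSH 46): [896, -82, 98, 13, 46]

[896, -82, 98, 13, 46]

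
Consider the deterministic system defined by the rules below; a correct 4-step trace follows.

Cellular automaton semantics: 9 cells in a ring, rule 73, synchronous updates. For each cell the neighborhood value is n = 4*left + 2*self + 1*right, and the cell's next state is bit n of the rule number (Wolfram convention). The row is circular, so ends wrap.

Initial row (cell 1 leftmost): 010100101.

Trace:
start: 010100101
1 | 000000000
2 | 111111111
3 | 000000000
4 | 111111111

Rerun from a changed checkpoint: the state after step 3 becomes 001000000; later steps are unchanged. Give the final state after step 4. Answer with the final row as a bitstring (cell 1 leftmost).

100011111

state after step 3 := 001000000
4 | 100011111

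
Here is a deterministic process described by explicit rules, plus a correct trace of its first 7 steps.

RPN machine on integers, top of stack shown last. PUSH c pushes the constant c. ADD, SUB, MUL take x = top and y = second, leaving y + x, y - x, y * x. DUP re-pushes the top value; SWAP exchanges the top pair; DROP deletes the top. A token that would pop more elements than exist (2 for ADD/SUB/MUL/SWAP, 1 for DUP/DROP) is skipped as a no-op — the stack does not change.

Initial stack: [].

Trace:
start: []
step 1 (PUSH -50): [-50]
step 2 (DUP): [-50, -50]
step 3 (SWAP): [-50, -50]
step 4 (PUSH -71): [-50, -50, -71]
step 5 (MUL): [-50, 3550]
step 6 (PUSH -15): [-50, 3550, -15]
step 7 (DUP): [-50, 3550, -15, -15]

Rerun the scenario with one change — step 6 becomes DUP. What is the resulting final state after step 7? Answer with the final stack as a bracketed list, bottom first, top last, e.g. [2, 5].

[-50, 3550, 3550, 3550]

(re-executing from step 6 with the substitution; state before step 6: [-50, 3550])
step 6 (DUP): [-50, 3550, 3550]
step 7 (DUP): [-50, 3550, 3550, 3550]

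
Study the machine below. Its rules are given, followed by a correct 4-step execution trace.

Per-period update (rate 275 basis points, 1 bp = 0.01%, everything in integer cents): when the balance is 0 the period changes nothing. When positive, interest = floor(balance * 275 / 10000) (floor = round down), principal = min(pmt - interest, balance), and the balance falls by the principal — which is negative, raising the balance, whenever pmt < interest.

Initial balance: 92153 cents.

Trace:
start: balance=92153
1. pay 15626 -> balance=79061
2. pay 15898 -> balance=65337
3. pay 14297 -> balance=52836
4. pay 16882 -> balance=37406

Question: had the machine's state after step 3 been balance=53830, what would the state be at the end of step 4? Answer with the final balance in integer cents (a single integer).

38428

state after step 3 := balance=53830
4. pay 16882 -> balance=38428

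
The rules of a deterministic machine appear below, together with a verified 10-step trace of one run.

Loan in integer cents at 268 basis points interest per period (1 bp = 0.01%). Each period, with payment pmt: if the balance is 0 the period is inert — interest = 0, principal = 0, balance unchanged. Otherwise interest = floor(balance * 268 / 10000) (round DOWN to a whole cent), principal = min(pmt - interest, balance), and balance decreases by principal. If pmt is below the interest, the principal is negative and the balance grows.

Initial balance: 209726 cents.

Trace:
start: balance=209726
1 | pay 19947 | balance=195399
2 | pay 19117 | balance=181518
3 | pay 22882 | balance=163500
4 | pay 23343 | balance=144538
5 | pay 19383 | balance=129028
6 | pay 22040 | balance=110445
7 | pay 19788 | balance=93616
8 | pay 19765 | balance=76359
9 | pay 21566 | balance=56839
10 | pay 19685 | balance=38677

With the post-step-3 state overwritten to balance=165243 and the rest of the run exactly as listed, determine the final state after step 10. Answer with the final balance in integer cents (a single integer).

40776

state after step 3 := balance=165243
4 | pay 23343 | balance=146328
5 | pay 19383 | balance=130866
6 | pay 22040 | balance=112333
7 | pay 19788 | balance=95555
8 | pay 19765 | balance=78350
9 | pay 21566 | balance=58883
10 | pay 19685 | balance=40776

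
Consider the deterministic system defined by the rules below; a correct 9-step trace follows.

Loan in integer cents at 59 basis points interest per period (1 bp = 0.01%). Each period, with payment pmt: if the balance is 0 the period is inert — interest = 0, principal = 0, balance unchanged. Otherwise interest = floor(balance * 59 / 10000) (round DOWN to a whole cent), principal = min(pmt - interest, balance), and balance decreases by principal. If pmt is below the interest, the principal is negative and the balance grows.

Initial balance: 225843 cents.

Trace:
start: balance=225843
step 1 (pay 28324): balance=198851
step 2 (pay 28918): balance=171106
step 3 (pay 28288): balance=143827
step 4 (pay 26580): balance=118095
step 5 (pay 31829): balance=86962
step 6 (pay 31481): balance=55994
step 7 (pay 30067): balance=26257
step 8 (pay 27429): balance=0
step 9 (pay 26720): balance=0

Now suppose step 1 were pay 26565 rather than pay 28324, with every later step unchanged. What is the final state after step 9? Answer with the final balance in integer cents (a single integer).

(re-executing from step 1 with the substitution; state before step 1: balance=225843)
step 1 (pay 26565): balance=200610
step 2 (pay 28918): balance=172875
step 3 (pay 28288): balance=145606
step 4 (pay 26580): balance=119885
step 5 (pay 31829): balance=88763
step 6 (pay 31481): balance=57805
step 7 (pay 30067): balance=28079
step 8 (pay 27429): balance=815
step 9 (pay 26720): balance=0

0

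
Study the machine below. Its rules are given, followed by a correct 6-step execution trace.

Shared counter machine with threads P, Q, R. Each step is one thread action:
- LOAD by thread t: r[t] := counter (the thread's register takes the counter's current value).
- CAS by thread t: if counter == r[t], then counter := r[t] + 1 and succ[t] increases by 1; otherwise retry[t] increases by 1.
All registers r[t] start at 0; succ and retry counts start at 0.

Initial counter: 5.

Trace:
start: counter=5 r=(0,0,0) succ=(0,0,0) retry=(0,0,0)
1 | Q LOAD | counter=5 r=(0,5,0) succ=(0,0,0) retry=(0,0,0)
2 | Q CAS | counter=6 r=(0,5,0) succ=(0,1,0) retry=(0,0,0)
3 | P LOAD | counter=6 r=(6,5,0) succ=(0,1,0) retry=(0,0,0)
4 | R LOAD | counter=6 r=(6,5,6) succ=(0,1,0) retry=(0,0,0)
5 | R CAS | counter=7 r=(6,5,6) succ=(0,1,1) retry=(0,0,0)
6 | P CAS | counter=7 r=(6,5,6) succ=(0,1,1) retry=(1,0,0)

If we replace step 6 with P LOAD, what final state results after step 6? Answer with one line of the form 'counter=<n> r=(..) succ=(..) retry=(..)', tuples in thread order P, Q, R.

counter=7 r=(7,5,6) succ=(0,1,1) retry=(0,0,0)

(re-executing from step 6 with the substitution; state before step 6: counter=7 r=(6,5,6) succ=(0,1,1) retry=(0,0,0))
6 | P LOAD | counter=7 r=(7,5,6) succ=(0,1,1) retry=(0,0,0)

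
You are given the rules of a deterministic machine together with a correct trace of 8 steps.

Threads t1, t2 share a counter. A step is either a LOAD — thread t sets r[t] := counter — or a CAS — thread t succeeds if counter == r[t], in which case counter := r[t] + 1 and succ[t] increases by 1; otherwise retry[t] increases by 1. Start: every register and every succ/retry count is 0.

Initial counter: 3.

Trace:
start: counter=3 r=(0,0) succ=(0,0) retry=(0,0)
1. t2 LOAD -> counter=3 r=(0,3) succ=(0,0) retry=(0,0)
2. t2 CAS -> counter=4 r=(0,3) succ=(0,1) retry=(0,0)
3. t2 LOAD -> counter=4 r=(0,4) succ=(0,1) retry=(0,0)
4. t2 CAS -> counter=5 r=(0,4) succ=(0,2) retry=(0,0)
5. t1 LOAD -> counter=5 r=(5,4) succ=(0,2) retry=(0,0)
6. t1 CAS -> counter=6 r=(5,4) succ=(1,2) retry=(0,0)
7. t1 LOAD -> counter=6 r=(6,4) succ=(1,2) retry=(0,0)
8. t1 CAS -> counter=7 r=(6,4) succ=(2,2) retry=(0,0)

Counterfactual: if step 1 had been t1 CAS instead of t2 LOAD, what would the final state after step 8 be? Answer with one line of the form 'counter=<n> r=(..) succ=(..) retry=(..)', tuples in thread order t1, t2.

counter=6 r=(5,3) succ=(2,1) retry=(1,1)

(re-executing from step 1 with the substitution; state before step 1: counter=3 r=(0,0) succ=(0,0) retry=(0,0))
1. t1 CAS -> counter=3 r=(0,0) succ=(0,0) retry=(1,0)
2. t2 CAS -> counter=3 r=(0,0) succ=(0,0) retry=(1,1)
3. t2 LOAD -> counter=3 r=(0,3) succ=(0,0) retry=(1,1)
4. t2 CAS -> counter=4 r=(0,3) succ=(0,1) retry=(1,1)
5. t1 LOAD -> counter=4 r=(4,3) succ=(0,1) retry=(1,1)
6. t1 CAS -> counter=5 r=(4,3) succ=(1,1) retry=(1,1)
7. t1 LOAD -> counter=5 r=(5,3) succ=(1,1) retry=(1,1)
8. t1 CAS -> counter=6 r=(5,3) succ=(2,1) retry=(1,1)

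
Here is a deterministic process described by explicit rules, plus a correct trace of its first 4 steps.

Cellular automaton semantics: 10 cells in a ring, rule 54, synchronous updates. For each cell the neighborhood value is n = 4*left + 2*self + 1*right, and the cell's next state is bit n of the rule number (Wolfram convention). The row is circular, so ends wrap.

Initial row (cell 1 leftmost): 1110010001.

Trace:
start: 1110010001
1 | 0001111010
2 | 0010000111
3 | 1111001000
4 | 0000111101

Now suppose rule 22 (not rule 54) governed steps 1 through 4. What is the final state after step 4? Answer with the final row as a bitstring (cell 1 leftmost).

0000101111

(re-executing steps 1..4 under rule 22; state before step 1: 1110010001)
1 | 0001111010
2 | 0010000011
3 | 1111000100
4 | 0000101111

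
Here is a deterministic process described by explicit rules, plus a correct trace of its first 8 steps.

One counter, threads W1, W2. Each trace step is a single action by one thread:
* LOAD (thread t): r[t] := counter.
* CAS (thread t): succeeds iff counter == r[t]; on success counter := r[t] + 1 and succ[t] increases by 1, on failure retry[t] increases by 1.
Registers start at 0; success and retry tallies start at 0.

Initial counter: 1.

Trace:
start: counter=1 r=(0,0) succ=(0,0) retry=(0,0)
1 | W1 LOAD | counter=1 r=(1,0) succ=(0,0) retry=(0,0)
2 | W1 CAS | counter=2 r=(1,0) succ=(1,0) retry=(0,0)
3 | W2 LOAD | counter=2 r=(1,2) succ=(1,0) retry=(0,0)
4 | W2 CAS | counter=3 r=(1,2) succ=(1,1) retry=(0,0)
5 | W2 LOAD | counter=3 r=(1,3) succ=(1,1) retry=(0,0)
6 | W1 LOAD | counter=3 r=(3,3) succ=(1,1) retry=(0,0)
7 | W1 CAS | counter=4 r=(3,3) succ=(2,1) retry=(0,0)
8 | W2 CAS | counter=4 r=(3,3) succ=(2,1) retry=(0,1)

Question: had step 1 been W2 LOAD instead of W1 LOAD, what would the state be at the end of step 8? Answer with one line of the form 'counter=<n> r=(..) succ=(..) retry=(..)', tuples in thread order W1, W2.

(re-executing from step 1 with the substitution; state before step 1: counter=1 r=(0,0) succ=(0,0) retry=(0,0))
1 | W2 LOAD | counter=1 r=(0,1) succ=(0,0) retry=(0,0)
2 | W1 CAS | counter=1 r=(0,1) succ=(0,0) retry=(1,0)
3 | W2 LOAD | counter=1 r=(0,1) succ=(0,0) retry=(1,0)
4 | W2 CAS | counter=2 r=(0,1) succ=(0,1) retry=(1,0)
5 | W2 LOAD | counter=2 r=(0,2) succ=(0,1) retry=(1,0)
6 | W1 LOAD | counter=2 r=(2,2) succ=(0,1) retry=(1,0)
7 | W1 CAS | counter=3 r=(2,2) succ=(1,1) retry=(1,0)
8 | W2 CAS | counter=3 r=(2,2) succ=(1,1) retry=(1,1)

counter=3 r=(2,2) succ=(1,1) retry=(1,1)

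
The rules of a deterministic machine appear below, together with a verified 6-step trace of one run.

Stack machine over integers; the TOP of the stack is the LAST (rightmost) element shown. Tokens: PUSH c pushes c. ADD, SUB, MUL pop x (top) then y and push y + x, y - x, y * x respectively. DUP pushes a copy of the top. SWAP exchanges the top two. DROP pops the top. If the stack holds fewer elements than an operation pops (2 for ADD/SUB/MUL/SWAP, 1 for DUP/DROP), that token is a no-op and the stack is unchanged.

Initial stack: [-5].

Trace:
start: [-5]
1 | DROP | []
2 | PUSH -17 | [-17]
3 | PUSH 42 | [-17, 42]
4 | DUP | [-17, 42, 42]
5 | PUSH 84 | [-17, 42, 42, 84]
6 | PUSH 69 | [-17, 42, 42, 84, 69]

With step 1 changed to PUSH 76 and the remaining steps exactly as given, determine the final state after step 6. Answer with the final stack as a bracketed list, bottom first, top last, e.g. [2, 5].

(re-executing from step 1 with the substitution; state before step 1: [-5])
1 | PUSH 76 | [-5, 76]
2 | PUSH -17 | [-5, 76, -17]
3 | PUSH 42 | [-5, 76, -17, 42]
4 | DUP | [-5, 76, -17, 42, 42]
5 | PUSH 84 | [-5, 76, -17, 42, 42, 84]
6 | PUSH 69 | [-5, 76, -17, 42, 42, 84, 69]

[-5, 76, -17, 42, 42, 84, 69]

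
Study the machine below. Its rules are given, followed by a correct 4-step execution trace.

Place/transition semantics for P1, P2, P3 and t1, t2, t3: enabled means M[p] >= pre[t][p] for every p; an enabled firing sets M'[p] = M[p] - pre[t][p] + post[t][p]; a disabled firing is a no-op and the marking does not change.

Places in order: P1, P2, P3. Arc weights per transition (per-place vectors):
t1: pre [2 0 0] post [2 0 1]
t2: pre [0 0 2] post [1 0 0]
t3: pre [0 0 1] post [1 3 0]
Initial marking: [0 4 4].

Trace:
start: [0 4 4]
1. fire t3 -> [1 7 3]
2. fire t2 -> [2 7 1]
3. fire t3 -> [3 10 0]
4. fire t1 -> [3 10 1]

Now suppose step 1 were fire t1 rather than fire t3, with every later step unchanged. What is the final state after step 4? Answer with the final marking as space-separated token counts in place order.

2 7 2

(re-executing from step 1 with the substitution; state before step 1: [0 4 4])
1. fire t1 -> [0 4 4]
2. fire t2 -> [1 4 2]
3. fire t3 -> [2 7 1]
4. fire t1 -> [2 7 2]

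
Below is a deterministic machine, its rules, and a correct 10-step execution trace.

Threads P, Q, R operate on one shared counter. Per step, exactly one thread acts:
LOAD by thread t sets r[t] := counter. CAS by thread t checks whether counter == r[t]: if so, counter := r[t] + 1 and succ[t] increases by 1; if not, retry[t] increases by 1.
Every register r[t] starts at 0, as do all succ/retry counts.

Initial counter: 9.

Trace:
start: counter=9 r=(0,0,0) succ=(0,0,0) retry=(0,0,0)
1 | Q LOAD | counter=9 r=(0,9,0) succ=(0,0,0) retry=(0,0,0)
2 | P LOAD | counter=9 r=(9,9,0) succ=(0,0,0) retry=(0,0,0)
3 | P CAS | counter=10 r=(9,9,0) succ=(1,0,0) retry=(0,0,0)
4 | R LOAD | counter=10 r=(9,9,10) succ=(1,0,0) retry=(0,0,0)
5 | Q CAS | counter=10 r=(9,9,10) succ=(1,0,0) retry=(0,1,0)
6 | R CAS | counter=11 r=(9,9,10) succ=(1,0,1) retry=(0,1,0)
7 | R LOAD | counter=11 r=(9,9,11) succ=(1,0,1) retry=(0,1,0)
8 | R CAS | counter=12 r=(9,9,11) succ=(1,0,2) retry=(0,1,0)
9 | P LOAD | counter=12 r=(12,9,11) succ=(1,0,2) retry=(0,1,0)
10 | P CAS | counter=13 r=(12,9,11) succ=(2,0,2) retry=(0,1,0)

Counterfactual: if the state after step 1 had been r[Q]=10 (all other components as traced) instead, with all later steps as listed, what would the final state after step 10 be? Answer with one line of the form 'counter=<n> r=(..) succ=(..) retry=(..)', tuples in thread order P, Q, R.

state after step 1 := counter=9 r=(0,10,0) succ=(0,0,0) retry=(0,0,0)
2 | P LOAD | counter=9 r=(9,10,0) succ=(0,0,0) retry=(0,0,0)
3 | P CAS | counter=10 r=(9,10,0) succ=(1,0,0) retry=(0,0,0)
4 | R LOAD | counter=10 r=(9,10,10) succ=(1,0,0) retry=(0,0,0)
5 | Q CAS | counter=11 r=(9,10,10) succ=(1,1,0) retry=(0,0,0)
6 | R CAS | counter=11 r=(9,10,10) succ=(1,1,0) retry=(0,0,1)
7 | R LOAD | counter=11 r=(9,10,11) succ=(1,1,0) retry=(0,0,1)
8 | R CAS | counter=12 r=(9,10,11) succ=(1,1,1) retry=(0,0,1)
9 | P LOAD | counter=12 r=(12,10,11) succ=(1,1,1) retry=(0,0,1)
10 | P CAS | counter=13 r=(12,10,11) succ=(2,1,1) retry=(0,0,1)

counter=13 r=(12,10,11) succ=(2,1,1) retry=(0,0,1)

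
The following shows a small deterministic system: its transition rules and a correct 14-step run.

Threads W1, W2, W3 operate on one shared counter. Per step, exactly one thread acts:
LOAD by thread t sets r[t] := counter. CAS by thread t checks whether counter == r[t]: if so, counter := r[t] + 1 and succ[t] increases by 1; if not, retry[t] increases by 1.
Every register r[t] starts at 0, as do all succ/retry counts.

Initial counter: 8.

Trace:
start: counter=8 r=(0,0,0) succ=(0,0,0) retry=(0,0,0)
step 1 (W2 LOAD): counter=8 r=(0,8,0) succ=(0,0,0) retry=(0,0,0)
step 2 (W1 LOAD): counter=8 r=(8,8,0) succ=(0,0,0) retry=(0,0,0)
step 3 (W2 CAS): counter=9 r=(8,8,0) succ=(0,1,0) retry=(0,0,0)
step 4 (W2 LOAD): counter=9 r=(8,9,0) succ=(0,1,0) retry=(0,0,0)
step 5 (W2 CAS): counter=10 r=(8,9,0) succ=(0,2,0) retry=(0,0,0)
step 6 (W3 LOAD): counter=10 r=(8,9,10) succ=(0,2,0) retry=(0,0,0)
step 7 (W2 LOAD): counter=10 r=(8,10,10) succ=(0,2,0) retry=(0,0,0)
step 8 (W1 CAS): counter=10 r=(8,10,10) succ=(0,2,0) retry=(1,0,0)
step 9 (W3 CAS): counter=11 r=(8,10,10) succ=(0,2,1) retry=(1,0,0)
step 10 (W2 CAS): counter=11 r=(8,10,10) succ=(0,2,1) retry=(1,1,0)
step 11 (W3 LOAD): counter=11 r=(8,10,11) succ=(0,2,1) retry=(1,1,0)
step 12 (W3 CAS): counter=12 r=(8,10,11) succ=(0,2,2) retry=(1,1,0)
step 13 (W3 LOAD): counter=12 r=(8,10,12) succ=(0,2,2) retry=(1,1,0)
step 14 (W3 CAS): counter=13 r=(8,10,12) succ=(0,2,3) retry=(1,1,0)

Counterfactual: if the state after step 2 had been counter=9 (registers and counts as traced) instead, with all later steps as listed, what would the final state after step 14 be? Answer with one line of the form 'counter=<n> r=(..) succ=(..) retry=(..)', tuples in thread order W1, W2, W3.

state after step 2 := counter=9 r=(8,8,0) succ=(0,0,0) retry=(0,0,0)
step 3 (W2 CAS): counter=9 r=(8,8,0) succ=(0,0,0) retry=(0,1,0)
step 4 (W2 LOAD): counter=9 r=(8,9,0) succ=(0,0,0) retry=(0,1,0)
step 5 (W2 CAS): counter=10 r=(8,9,0) succ=(0,1,0) retry=(0,1,0)
step 6 (W3 LOAD): counter=10 r=(8,9,10) succ=(0,1,0) retry=(0,1,0)
step 7 (W2 LOAD): counter=10 r=(8,10,10) succ=(0,1,0) retry=(0,1,0)
step 8 (W1 CAS): counter=10 r=(8,10,10) succ=(0,1,0) retry=(1,1,0)
step 9 (W3 CAS): counter=11 r=(8,10,10) succ=(0,1,1) retry=(1,1,0)
step 10 (W2 CAS): counter=11 r=(8,10,10) succ=(0,1,1) retry=(1,2,0)
step 11 (W3 LOAD): counter=11 r=(8,10,11) succ=(0,1,1) retry=(1,2,0)
step 12 (W3 CAS): counter=12 r=(8,10,11) succ=(0,1,2) retry=(1,2,0)
step 13 (W3 LOAD): counter=12 r=(8,10,12) succ=(0,1,2) retry=(1,2,0)
step 14 (W3 CAS): counter=13 r=(8,10,12) succ=(0,1,3) retry=(1,2,0)

counter=13 r=(8,10,12) succ=(0,1,3) retry=(1,2,0)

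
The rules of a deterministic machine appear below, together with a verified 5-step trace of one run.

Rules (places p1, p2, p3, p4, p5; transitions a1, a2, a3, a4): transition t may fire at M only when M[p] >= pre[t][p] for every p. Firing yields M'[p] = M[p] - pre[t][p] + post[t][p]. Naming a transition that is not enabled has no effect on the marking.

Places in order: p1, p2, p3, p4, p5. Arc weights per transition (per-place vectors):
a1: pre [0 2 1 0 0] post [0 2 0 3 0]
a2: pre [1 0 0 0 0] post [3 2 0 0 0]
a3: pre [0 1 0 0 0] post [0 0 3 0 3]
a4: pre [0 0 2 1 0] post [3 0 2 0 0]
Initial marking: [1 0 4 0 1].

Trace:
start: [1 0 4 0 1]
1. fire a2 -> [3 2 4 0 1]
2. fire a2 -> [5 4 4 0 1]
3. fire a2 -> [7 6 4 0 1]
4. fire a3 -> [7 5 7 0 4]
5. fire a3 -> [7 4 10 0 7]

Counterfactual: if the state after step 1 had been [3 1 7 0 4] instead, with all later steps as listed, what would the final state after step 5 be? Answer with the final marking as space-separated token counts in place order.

7 3 13 0 10

state after step 1 := [3 1 7 0 4]
2. fire a2 -> [5 3 7 0 4]
3. fire a2 -> [7 5 7 0 4]
4. fire a3 -> [7 4 10 0 7]
5. fire a3 -> [7 3 13 0 10]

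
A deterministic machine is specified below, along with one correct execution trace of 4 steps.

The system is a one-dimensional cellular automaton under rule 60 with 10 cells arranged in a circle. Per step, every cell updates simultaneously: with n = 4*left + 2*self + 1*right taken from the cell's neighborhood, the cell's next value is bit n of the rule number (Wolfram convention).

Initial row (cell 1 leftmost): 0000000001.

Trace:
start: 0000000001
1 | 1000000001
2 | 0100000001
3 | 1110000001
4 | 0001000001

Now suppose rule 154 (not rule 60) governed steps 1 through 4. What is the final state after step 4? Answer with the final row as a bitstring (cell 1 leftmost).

0001010000

(re-executing steps 1..4 under rule 154; state before step 1: 0000000001)
1 | 1000000010
2 | 0100000100
3 | 1010001010
4 | 0001010000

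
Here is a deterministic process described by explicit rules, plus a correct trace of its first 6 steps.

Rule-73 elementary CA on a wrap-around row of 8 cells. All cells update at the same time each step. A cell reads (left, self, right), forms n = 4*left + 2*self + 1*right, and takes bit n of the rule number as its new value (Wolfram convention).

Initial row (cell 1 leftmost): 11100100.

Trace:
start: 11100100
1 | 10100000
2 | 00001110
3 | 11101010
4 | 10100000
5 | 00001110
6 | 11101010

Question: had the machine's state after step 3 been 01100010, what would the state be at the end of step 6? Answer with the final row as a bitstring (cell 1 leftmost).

01101011

state after step 3 := 01100010
4 | 01101000
5 | 01100011
6 | 01101011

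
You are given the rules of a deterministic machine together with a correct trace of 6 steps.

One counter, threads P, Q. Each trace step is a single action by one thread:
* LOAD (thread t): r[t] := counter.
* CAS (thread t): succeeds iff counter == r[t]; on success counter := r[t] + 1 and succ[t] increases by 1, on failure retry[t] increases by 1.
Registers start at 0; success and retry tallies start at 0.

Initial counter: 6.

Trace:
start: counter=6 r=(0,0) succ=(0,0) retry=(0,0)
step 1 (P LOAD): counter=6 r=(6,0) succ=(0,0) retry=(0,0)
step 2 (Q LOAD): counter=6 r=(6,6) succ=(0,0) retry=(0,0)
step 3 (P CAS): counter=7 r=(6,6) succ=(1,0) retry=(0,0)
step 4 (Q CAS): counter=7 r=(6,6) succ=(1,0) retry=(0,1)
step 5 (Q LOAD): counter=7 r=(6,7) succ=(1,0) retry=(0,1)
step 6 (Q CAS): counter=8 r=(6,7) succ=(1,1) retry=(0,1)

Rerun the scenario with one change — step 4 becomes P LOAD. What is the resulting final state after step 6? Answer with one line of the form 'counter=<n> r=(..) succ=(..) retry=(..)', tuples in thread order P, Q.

counter=8 r=(7,7) succ=(1,1) retry=(0,0)

(re-executing from step 4 with the substitution; state before step 4: counter=7 r=(6,6) succ=(1,0) retry=(0,0))
step 4 (P LOAD): counter=7 r=(7,6) succ=(1,0) retry=(0,0)
step 5 (Q LOAD): counter=7 r=(7,7) succ=(1,0) retry=(0,0)
step 6 (Q CAS): counter=8 r=(7,7) succ=(1,1) retry=(0,0)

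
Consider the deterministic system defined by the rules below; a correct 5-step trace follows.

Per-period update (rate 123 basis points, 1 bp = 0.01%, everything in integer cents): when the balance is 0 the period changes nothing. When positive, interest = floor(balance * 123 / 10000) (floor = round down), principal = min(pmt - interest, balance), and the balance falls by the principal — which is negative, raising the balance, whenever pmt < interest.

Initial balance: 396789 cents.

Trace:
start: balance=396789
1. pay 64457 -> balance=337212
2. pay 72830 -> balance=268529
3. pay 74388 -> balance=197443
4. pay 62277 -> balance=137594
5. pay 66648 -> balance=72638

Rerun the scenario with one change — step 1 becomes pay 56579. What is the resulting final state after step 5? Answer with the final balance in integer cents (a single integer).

(re-executing from step 1 with the substitution; state before step 1: balance=396789)
1. pay 56579 -> balance=345090
2. pay 72830 -> balance=276504
3. pay 74388 -> balance=205516
4. pay 62277 -> balance=145766
5. pay 66648 -> balance=80910

80910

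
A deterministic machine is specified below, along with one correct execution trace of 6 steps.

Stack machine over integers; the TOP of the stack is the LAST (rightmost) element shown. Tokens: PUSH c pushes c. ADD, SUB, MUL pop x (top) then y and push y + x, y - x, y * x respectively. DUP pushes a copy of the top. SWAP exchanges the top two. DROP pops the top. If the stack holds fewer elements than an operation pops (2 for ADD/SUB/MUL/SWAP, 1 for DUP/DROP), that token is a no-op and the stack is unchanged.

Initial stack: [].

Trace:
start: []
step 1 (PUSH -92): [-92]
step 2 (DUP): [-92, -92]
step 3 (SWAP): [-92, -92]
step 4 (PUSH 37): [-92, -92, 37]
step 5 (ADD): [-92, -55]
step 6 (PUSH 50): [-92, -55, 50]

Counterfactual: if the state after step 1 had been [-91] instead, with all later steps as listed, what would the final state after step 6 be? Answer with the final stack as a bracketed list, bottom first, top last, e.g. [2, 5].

state after step 1 := [-91]
step 2 (DUP): [-91, -91]
step 3 (SWAP): [-91, -91]
step 4 (PUSH 37): [-91, -91, 37]
step 5 (ADD): [-91, -54]
step 6 (PUSH 50): [-91, -54, 50]

[-91, -54, 50]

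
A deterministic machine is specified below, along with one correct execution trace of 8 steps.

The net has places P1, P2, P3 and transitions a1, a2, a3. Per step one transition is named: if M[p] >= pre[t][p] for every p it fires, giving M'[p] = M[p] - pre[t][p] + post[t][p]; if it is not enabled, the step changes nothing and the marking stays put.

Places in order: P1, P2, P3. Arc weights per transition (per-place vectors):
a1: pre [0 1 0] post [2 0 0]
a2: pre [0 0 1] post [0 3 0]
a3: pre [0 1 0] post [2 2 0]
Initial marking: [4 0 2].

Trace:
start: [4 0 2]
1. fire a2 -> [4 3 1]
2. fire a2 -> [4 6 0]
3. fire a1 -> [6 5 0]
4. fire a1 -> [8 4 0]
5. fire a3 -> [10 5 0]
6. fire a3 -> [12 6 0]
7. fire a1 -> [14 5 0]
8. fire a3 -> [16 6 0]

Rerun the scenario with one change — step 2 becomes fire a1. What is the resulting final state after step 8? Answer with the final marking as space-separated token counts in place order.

10 0 1

(re-executing from step 2 with the substitution; state before step 2: [4 3 1])
2. fire a1 -> [6 2 1]
3. fire a1 -> [8 1 1]
4. fire a1 -> [10 0 1]
5. fire a3 -> [10 0 1]
6. fire a3 -> [10 0 1]
7. fire a1 -> [10 0 1]
8. fire a3 -> [10 0 1]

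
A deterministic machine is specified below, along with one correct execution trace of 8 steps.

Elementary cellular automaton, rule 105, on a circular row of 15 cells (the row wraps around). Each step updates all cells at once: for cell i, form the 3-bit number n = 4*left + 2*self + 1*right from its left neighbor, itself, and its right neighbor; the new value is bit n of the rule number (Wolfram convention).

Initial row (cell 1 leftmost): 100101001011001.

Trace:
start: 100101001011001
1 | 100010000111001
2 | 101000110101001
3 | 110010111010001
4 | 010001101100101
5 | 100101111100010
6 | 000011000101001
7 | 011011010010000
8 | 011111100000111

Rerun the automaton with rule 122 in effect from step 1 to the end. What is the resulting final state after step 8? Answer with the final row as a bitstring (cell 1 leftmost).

001111111100011

(re-executing steps 1..8 under rule 122; state before step 1: 100101001011001)
1 | 111010110111111
2 | 001101111100000
3 | 011111000110000
4 | 110001101111000
5 | 111011111001101
6 | 001110001111111
7 | 111011011000001
8 | 001111111100011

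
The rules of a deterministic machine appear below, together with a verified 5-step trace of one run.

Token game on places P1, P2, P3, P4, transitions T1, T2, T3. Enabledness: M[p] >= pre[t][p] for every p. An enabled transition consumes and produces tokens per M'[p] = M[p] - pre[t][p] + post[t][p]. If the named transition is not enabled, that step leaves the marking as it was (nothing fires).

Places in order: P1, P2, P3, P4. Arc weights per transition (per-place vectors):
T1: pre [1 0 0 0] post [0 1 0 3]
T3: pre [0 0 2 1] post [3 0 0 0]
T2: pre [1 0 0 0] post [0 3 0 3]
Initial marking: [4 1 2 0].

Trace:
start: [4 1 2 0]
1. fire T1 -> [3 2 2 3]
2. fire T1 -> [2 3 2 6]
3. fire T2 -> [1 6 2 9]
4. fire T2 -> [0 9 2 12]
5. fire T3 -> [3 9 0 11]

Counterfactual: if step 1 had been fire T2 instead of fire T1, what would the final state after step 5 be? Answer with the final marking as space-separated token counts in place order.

(re-executing from step 1 with the substitution; state before step 1: [4 1 2 0])
1. fire T2 -> [3 4 2 3]
2. fire T1 -> [2 5 2 6]
3. fire T2 -> [1 8 2 9]
4. fire T2 -> [0 11 2 12]
5. fire T3 -> [3 11 0 11]

3 11 0 11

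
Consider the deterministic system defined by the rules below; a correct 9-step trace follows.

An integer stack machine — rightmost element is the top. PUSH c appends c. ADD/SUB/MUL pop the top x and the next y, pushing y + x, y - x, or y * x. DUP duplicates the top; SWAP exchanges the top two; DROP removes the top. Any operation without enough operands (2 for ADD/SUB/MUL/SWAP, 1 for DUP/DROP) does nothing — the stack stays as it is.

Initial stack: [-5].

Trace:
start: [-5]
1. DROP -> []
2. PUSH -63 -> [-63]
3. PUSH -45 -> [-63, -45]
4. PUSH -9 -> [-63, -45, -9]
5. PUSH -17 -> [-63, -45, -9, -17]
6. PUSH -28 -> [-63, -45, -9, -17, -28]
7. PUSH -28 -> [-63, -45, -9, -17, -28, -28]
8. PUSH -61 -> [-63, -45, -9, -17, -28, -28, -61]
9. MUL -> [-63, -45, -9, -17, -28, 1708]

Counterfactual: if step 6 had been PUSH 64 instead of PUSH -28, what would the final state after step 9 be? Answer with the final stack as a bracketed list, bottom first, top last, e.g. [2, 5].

[-63, -45, -9, -17, 64, 1708]

(re-executing from step 6 with the substitution; state before step 6: [-63, -45, -9, -17])
6. PUSH 64 -> [-63, -45, -9, -17, 64]
7. PUSH -28 -> [-63, -45, -9, -17, 64, -28]
8. PUSH -61 -> [-63, -45, -9, -17, 64, -28, -61]
9. MUL -> [-63, -45, -9, -17, 64, 1708]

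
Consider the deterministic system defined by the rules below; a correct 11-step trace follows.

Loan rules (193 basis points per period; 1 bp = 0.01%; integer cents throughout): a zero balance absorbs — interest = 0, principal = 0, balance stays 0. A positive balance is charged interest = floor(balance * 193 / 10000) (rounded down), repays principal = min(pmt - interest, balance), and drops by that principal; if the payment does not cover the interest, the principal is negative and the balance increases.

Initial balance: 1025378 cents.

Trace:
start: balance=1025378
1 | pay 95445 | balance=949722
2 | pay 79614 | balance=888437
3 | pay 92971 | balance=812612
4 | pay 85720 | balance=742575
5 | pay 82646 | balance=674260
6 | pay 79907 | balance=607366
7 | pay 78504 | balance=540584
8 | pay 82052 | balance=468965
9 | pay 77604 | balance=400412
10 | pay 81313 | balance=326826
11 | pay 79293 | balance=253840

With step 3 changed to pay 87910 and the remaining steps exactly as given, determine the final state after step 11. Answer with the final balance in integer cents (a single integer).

259737

(re-executing from step 3 with the substitution; state before step 3: balance=888437)
3 | pay 87910 | balance=817673
4 | pay 85720 | balance=747734
5 | pay 82646 | balance=679519
6 | pay 79907 | balance=612726
7 | pay 78504 | balance=546047
8 | pay 82052 | balance=474533
9 | pay 77604 | balance=406087
10 | pay 81313 | balance=332611
11 | pay 79293 | balance=259737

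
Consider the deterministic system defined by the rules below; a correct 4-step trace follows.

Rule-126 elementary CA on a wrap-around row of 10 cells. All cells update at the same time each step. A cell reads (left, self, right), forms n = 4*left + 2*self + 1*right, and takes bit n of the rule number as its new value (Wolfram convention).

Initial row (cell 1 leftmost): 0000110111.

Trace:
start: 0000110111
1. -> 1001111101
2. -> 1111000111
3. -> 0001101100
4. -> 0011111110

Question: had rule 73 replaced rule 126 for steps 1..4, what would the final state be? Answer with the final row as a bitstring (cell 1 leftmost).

(re-executing steps 1..4 under rule 73; state before step 1: 0000110111)
1. -> 0110110101
2. -> 0110110000
3. -> 0110110111
4. -> 0110110101

0110110101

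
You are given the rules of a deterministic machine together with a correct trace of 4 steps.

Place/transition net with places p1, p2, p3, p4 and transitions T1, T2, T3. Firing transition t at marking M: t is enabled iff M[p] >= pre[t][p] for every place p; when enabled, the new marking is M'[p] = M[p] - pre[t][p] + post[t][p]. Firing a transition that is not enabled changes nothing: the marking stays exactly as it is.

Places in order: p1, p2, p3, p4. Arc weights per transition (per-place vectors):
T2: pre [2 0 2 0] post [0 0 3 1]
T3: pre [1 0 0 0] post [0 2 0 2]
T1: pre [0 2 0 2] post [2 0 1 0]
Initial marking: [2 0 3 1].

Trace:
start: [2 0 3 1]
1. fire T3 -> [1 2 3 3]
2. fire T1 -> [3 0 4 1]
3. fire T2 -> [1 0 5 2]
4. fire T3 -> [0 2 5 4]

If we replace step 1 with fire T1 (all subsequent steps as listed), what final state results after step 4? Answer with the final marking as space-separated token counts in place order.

(re-executing from step 1 with the substitution; state before step 1: [2 0 3 1])
1. fire T1 -> [2 0 3 1]
2. fire T1 -> [2 0 3 1]
3. fire T2 -> [0 0 4 2]
4. fire T3 -> [0 0 4 2]

0 0 4 2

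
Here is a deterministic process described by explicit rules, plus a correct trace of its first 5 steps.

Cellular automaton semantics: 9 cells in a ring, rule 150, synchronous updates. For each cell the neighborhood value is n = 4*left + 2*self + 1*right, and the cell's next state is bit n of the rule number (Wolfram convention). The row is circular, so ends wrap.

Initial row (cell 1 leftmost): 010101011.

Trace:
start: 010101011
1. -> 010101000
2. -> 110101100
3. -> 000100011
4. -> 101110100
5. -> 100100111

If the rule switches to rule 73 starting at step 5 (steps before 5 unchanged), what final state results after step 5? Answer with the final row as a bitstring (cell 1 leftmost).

(re-executing step 5 under rule 73; state before step 5: 101110100)
5. -> 001010000

001010000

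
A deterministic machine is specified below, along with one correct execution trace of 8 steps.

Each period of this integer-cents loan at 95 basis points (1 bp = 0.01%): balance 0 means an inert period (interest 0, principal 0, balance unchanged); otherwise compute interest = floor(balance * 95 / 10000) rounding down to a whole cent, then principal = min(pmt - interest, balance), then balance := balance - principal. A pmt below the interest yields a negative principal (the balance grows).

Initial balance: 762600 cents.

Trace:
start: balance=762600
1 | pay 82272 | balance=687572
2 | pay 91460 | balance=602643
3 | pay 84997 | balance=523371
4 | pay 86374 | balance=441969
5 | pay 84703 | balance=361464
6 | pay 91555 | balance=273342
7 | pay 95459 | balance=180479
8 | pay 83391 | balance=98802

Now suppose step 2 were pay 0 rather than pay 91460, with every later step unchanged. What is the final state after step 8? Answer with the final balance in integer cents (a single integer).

195601

(re-executing from step 2 with the substitution; state before step 2: balance=687572)
2 | pay 0 | balance=694103
3 | pay 84997 | balance=615699
4 | pay 86374 | balance=535174
5 | pay 84703 | balance=455555
6 | pay 91555 | balance=368327
7 | pay 95459 | balance=276367
8 | pay 83391 | balance=195601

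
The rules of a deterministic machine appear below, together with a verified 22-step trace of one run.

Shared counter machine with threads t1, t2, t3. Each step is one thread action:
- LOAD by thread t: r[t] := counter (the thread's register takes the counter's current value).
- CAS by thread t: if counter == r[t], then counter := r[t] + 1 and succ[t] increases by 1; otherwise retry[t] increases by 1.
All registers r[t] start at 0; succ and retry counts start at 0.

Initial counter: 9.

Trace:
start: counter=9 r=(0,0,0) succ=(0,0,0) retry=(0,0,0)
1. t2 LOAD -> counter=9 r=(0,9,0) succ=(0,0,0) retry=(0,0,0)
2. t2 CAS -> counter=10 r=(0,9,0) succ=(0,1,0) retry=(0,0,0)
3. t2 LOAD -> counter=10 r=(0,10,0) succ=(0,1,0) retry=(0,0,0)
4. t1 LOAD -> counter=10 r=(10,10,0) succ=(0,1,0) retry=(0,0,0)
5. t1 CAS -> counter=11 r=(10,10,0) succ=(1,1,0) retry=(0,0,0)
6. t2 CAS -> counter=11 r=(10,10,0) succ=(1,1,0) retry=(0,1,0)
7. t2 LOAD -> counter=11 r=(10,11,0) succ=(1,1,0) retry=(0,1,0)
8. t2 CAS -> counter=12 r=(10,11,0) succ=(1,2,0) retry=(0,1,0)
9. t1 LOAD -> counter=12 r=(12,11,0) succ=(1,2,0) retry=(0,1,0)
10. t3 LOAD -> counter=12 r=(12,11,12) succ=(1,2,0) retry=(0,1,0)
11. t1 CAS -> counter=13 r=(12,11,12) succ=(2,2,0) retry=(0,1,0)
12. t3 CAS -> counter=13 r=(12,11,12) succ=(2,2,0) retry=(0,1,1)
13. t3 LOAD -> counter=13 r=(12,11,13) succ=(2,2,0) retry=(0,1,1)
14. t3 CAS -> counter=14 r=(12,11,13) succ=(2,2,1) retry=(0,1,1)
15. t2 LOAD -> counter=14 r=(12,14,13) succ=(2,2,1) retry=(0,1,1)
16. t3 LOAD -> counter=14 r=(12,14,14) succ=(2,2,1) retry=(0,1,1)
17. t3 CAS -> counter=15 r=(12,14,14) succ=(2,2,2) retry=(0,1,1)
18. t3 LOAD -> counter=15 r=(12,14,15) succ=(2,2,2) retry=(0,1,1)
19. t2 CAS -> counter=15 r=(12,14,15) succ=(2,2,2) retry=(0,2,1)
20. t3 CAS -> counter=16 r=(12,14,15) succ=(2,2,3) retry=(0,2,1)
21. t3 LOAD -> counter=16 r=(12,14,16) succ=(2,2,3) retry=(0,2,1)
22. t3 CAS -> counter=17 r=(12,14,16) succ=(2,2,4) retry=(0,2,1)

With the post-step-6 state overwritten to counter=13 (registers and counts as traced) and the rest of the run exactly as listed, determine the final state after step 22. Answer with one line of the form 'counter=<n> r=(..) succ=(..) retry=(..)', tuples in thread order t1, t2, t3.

state after step 6 := counter=13 r=(10,10,0) succ=(1,1,0) retry=(0,1,0)
7. t2 LOAD -> counter=13 r=(10,13,0) succ=(1,1,0) retry=(0,1,0)
8. t2 CAS -> counter=14 r=(10,13,0) succ=(1,2,0) retry=(0,1,0)
9. t1 LOAD -> counter=14 r=(14,13,0) succ=(1,2,0) retry=(0,1,0)
10. t3 LOAD -> counter=14 r=(14,13,14) succ=(1,2,0) retry=(0,1,0)
11. t1 CAS -> counter=15 r=(14,13,14) succ=(2,2,0) retry=(0,1,0)
12. t3 CAS -> counter=15 r=(14,13,14) succ=(2,2,0) retry=(0,1,1)
13. t3 LOAD -> counter=15 r=(14,13,15) succ=(2,2,0) retry=(0,1,1)
14. t3 CAS -> counter=16 r=(14,13,15) succ=(2,2,1) retry=(0,1,1)
15. t2 LOAD -> counter=16 r=(14,16,15) succ=(2,2,1) retry=(0,1,1)
16. t3 LOAD -> counter=16 r=(14,16,16) succ=(2,2,1) retry=(0,1,1)
17. t3 CAS -> counter=17 r=(14,16,16) succ=(2,2,2) retry=(0,1,1)
18. t3 LOAD -> counter=17 r=(14,16,17) succ=(2,2,2) retry=(0,1,1)
19. t2 CAS -> counter=17 r=(14,16,17) succ=(2,2,2) retry=(0,2,1)
20. t3 CAS -> counter=18 r=(14,16,17) succ=(2,2,3) retry=(0,2,1)
21. t3 LOAD -> counter=18 r=(14,16,18) succ=(2,2,3) retry=(0,2,1)
22. t3 CAS -> counter=19 r=(14,16,18) succ=(2,2,4) retry=(0,2,1)

counter=19 r=(14,16,18) succ=(2,2,4) retry=(0,2,1)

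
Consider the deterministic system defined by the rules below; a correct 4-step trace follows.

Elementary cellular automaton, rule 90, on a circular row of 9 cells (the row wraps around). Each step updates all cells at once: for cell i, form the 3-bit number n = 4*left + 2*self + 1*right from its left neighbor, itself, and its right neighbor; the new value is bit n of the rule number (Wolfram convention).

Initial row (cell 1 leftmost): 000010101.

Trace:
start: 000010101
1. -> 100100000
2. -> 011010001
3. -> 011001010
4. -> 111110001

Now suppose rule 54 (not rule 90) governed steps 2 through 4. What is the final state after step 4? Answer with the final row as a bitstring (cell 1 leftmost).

(re-executing steps 2..4 under rule 54; state before step 2: 100100000)
2. -> 111110001
3. -> 000001010
4. -> 000011111

000011111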